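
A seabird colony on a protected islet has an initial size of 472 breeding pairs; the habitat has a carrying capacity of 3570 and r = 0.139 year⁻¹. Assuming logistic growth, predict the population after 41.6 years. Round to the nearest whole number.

A = (K − N₀)/N₀ = (3570 − 472)/472 = 6.5636.
N(t) = K/(1 + A·e^(−rt)) = 3570/(1 + 6.5636×e^(−0.139×41.6)).
e^(−5.782) = 0.0030813; denominator = 1 + 6.5636×0.0030813 = 1.0202.
N = 3570/1.0202 = 3499.23.

3499 breeding pairs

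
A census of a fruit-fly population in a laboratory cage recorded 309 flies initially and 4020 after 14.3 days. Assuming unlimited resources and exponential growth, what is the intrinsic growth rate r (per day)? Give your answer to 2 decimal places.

0.18 per day

From N(t) = N₀·e^(rt): e^(r·14.3) = 4020/309 = 13.01.
r·14.3 = ln(13.01) = 2.5657, so r = 2.5657/14.3 = 0.17942.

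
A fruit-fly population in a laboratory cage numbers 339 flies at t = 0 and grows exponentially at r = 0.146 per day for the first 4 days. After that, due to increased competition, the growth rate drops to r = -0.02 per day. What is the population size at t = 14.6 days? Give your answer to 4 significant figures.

Phase 1: N(4) = 339·e^(0.146×4) = 339·e^0.584 = 607.894.
Phase 2 runs for 14.6 − 4 = 10.6 days at r = -0.02.
N(14.6) = 607.894·e^(-0.02×10.6) = 607.894·e^-0.212 = 491.765.

491.8 flies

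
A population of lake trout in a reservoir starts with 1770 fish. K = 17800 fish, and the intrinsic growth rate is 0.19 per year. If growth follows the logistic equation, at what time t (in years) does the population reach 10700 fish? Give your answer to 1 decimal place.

13.8 years

A = (K − N₀)/N₀ = (17800 − 1770)/1770 = 9.0565.
Solve 17800/(1 + 9.0565·e^(−0.19t)) = 10700: 1 + 9.0565·e^(−0.19t) = 1.6636, so e^(−0.19t) = 0.073268.
−0.19·t = ln(0.073268) = -2.6136, so t = 2.6136/0.19 = 13.756.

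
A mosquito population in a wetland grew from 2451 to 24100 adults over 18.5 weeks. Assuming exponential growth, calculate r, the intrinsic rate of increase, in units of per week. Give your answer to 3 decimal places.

From N(t) = N₀·e^(rt): e^(r·18.5) = 24100/2451 = 9.8327.
r·18.5 = ln(9.8327) = 2.2857, so r = 2.2857/18.5 = 0.12355.

0.124 per week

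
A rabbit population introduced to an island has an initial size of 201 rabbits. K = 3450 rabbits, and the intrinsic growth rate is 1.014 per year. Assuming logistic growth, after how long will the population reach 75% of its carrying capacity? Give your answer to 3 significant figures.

A = (K − N₀)/N₀ = (3450 − 201)/201 = 16.164.
Solve 3450/(1 + 16.164·e^(−1.014t)) = 2587.5: 1 + 16.164·e^(−1.014t) = 1.3333, so e^(−1.014t) = 0.0206217.
−1.014·t = ln(0.0206217) = -3.8814, so t = 3.8814/1.014 = 3.8278.

3.83 years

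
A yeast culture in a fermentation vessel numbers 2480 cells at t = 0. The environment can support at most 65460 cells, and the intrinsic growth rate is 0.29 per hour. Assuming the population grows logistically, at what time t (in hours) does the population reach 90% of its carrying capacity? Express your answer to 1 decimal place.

A = (K − N₀)/N₀ = (65460 − 2480)/2480 = 25.395.
Solve 65460/(1 + 25.395·e^(−0.29t)) = 58914: 1 + 25.395·e^(−0.29t) = 1.1111, so e^(−0.29t) = 0.00437529.
−0.29·t = ln(0.00437529) = -5.4318, so t = 5.4318/0.29 = 18.73.

18.7 hours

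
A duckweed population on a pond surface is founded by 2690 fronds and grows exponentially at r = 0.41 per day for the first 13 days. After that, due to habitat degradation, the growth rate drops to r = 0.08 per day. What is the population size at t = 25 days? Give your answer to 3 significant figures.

1450000 fronds

Phase 1: N(13) = 2690·e^(0.41×13) = 2690·e^5.33 = 555318.
Phase 2 runs for 25 − 13 = 12 days at r = 0.08.
N(25) = 555318·e^(0.08×12) = 555318·e^0.96 = 1.450322×10^6.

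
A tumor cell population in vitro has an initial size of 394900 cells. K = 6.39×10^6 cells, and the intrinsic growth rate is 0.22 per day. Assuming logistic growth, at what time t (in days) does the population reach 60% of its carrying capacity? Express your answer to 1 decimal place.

A = (K − N₀)/N₀ = (6.39×10^6 − 394900)/394900 = 15.181.
Solve 6.39×10^6/(1 + 15.181·e^(−0.22t)) = 3.834×10^6: 1 + 15.181·e^(−0.22t) = 1.6667, so e^(−0.22t) = 0.0439136.
−0.22·t = ln(0.0439136) = -3.1255, so t = 3.1255/0.22 = 14.207.

14.2 days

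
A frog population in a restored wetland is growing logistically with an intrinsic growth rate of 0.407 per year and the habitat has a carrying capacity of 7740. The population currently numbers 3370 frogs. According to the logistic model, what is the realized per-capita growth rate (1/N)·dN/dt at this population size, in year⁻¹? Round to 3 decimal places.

(1/N)·dN/dt = r(1 − N/K) = 0.407 × (1 − 3370/7740).
= 0.407 × 0.5646 = 0.22979.

0.230 per year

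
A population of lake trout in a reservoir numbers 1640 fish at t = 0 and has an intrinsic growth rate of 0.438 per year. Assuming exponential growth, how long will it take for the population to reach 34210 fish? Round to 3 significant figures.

6.94 years

Set N₀·e^(rt) = 34210: e^(0.438·t) = 34210/1640 = 20.86.
0.438·t = ln(20.86) = 3.0378, so t = 3.0378/0.438 = 6.9357.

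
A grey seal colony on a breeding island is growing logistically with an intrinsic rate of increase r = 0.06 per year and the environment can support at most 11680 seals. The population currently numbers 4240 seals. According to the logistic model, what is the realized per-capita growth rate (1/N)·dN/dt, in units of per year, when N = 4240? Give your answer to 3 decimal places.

0.038 per year

(1/N)·dN/dt = r(1 − N/K) = 0.06 × (1 − 4240/11680).
= 0.06 × 0.63699 = 0.038219.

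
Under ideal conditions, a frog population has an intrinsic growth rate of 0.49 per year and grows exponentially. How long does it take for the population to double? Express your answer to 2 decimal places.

1.41 years

Doubling time t_d = ln(2)/r = 0.6931/0.49 = 1.4146.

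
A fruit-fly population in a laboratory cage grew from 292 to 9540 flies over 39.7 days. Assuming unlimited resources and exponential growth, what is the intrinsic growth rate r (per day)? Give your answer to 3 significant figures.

0.0878 per day

From N(t) = N₀·e^(rt): e^(r·39.7) = 9540/292 = 32.671.
r·39.7 = ln(32.671) = 3.4865, so r = 3.4865/39.7 = 0.087821.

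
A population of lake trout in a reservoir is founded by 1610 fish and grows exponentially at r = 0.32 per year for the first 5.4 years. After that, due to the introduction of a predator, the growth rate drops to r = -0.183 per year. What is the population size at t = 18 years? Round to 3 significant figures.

903 fish

Phase 1: N(5.4) = 1610·e^(0.32×5.4) = 1610·e^1.728 = 9063.31.
Phase 2 runs for 18 − 5.4 = 12.6 years at r = -0.183.
N(18) = 9063.31·e^(-0.183×12.6) = 9063.31·e^-2.306 = 903.422.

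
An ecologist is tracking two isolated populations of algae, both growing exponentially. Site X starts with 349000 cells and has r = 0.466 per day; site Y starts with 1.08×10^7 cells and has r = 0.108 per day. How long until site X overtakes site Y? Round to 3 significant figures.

9.59 days

Set 349000·e^(0.466t) = 1.08×10^7·e^(0.108t).
e^((0.466 − 0.108)t) = 1.08×10^7/349000 → e^(0.358·t) = 30.946.
0.358·t = ln(30.946) = 3.4322, so t = 3.4322/0.358 = 9.5872.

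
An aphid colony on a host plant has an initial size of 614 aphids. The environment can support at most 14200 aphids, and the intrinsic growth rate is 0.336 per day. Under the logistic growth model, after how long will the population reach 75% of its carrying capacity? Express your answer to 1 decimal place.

A = (K − N₀)/N₀ = (14200 − 614)/614 = 22.127.
Solve 14200/(1 + 22.127·e^(−0.336t)) = 10650: 1 + 22.127·e^(−0.336t) = 1.3333, so e^(−0.336t) = 0.0150645.
−0.336·t = ln(0.0150645) = -4.1954, so t = 4.1954/0.336 = 12.486.

12.5 days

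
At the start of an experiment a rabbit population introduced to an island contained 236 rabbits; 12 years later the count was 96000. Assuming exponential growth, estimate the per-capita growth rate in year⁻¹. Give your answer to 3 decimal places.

0.501 per year

From N(t) = N₀·e^(rt): e^(r·12) = 96000/236 = 406.78.
r·12 = ln(406.78) = 6.0083, so r = 6.0083/12 = 0.50069.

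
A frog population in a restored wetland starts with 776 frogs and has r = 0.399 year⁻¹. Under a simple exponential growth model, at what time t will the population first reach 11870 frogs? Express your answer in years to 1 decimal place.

6.8 years

Set N₀·e^(rt) = 11870: e^(0.399·t) = 11870/776 = 15.296.
0.399·t = ln(15.296) = 2.7276, so t = 2.7276/0.399 = 6.8361.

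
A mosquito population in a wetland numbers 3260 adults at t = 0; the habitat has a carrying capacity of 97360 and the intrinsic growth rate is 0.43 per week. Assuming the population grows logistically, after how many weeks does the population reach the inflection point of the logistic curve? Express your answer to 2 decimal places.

Logistic growth is fastest at N = K/2 = 48680.
A = (K − N₀)/N₀ = 28.865. Set K/(1 + A·e^(−rt)) = K/2 → A·e^(−rt) = 1.
e^(−0.43t) = 1/28.865 = 0.034644, so t = ln(28.865)/0.43 = 3.3626/0.43 = 7.8201.

7.82 weeks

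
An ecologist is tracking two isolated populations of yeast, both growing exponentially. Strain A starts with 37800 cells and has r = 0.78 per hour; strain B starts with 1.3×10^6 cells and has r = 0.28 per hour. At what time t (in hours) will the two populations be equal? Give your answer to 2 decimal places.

Set 37800·e^(0.78t) = 1.3×10^6·e^(0.28t).
e^((0.78 − 0.28)t) = 1.3×10^6/37800 → e^(0.5·t) = 34.392.
0.5·t = ln(34.392) = 3.5378, so t = 3.5378/0.5 = 7.0756.

7.08 hours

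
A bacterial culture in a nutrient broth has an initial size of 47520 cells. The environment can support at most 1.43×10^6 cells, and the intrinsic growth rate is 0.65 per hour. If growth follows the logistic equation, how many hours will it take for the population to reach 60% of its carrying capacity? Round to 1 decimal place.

A = (K − N₀)/N₀ = (1.43×10^6 − 47520)/47520 = 29.093.
Solve 1.43×10^6/(1 + 29.093·e^(−0.65t)) = 858000: 1 + 29.093·e^(−0.65t) = 1.6667, so e^(−0.65t) = 0.0229153.
−0.65·t = ln(0.0229153) = -3.7759, so t = 3.7759/0.65 = 5.8092.

5.8 hours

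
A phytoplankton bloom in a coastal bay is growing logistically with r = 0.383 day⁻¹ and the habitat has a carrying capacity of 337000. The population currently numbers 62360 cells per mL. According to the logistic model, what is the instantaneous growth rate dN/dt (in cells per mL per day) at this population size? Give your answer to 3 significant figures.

19500 cells per mL per day

dN/dt = rN(1 − N/K) = 0.383 × 62360 × (1 − 62360/337000).
1 − 62360/337000 = 0.81496; dN/dt = 0.383 × 62360 × 0.81496 = 19464.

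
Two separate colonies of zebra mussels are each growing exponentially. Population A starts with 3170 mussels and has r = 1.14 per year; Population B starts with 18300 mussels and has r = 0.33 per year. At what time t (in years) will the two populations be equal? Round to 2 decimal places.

2.16 years

Set 3170·e^(1.14t) = 18300·e^(0.33t).
e^((1.14 − 0.33)t) = 18300/3170 → e^(0.81·t) = 5.7729.
0.81·t = ln(5.7729) = 1.7532, so t = 1.7532/0.81 = 2.1644.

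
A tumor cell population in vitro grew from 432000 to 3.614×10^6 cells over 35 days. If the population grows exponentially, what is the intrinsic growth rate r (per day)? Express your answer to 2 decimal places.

From N(t) = N₀·e^(rt): e^(r·35) = 3.614×10^6/432000 = 8.3657.
r·35 = ln(8.3657) = 2.1241, so r = 2.1241/35 = 0.06069.

0.06 per day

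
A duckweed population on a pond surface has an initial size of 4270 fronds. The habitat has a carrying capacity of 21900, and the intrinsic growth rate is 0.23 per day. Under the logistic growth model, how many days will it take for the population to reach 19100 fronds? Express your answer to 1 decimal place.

A = (K − N₀)/N₀ = (21900 − 4270)/4270 = 4.1288.
Solve 21900/(1 + 4.1288·e^(−0.23t)) = 19100: 1 + 4.1288·e^(−0.23t) = 1.1466, so e^(−0.23t) = 0.0355059.
−0.23·t = ln(0.0355059) = -3.3381, so t = 3.3381/0.23 = 14.513.

14.5 days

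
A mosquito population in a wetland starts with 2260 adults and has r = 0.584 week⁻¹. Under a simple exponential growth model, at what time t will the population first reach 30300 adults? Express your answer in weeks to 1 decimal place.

4.4 weeks

Set N₀·e^(rt) = 30300: e^(0.584·t) = 30300/2260 = 13.407.
0.584·t = ln(13.407) = 2.5958, so t = 2.5958/0.584 = 4.4448.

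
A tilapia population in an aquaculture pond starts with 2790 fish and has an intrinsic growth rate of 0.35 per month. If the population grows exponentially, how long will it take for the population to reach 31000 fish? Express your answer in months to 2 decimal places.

6.88 months

Set N₀·e^(rt) = 31000: e^(0.35·t) = 31000/2790 = 11.111.
0.35·t = ln(11.111) = 2.4079, so t = 2.4079/0.35 = 6.8798.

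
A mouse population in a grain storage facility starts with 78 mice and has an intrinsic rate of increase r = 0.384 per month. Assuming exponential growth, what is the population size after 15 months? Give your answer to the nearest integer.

24753 mice

N(t) = N₀·e^(rt) = 78 × e^(0.384×15) = 78 × e^5.76.
e^5.76 ≈ 317.35, so N ≈ 78 × 317.35 = 24753.2.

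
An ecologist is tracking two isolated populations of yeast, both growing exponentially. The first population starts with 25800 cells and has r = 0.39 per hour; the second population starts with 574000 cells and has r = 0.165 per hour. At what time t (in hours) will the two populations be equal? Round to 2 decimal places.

13.79 hours

Set 25800·e^(0.39t) = 574000·e^(0.165t).
e^((0.39 − 0.165)t) = 574000/25800 → e^(0.225·t) = 22.248.
0.225·t = ln(22.248) = 3.1023, so t = 3.1023/0.225 = 13.788.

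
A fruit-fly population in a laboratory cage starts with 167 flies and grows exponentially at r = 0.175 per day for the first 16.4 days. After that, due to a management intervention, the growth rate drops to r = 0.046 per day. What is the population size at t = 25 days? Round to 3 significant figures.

Phase 1: N(16.4) = 167·e^(0.175×16.4) = 167·e^2.87 = 2945.38.
Phase 2 runs for 25 − 16.4 = 8.6 days at r = 0.046.
N(25) = 2945.38·e^(0.046×8.6) = 2945.38·e^0.3956 = 4374.7.

4370 flies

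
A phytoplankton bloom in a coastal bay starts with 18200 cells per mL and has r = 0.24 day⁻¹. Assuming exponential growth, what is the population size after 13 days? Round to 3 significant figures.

N(t) = N₀·e^(rt) = 18200 × e^(0.24×13) = 18200 × e^3.12.
e^3.12 ≈ 22.646, so N ≈ 18200 × 22.646 = 412164.

412000 cells per mL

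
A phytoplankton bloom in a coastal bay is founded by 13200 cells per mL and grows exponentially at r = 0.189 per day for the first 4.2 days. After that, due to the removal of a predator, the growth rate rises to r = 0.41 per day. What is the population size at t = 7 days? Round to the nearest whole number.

92021 cells per mL

Phase 1: N(4.2) = 13200·e^(0.189×4.2) = 13200·e^0.7938 = 29195.6.
Phase 2 runs for 7 − 4.2 = 2.8 days at r = 0.41.
N(7) = 29195.6·e^(0.41×2.8) = 29195.6·e^1.148 = 92021.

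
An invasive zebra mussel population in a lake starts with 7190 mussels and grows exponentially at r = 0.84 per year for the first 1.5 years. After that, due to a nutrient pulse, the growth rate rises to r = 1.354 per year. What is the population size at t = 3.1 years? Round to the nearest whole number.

221205 mussels

Phase 1: N(1.5) = 7190·e^(0.84×1.5) = 7190·e^1.26 = 25347.8.
Phase 2 runs for 3.1 − 1.5 = 1.6 years at r = 1.354.
N(3.1) = 25347.8·e^(1.354×1.6) = 25347.8·e^2.166 = 221205.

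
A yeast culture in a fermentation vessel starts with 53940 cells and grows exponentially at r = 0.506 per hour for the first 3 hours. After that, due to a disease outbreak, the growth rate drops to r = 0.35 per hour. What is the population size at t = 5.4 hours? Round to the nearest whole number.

570135 cells

Phase 1: N(3) = 53940·e^(0.506×3) = 53940·e^1.518 = 246133.
Phase 2 runs for 5.4 − 3 = 2.4 hours at r = 0.35.
N(5.4) = 246133·e^(0.35×2.4) = 246133·e^0.84 = 570135.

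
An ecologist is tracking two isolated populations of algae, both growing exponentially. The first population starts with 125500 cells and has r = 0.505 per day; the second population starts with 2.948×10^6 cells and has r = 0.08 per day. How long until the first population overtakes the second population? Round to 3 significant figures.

7.43 days

Set 125500·e^(0.505t) = 2.948×10^6·e^(0.08t).
e^((0.505 − 0.08)t) = 2.948×10^6/125500 → e^(0.425·t) = 23.49.
0.425·t = ln(23.49) = 3.1566, so t = 3.1566/0.425 = 7.4272.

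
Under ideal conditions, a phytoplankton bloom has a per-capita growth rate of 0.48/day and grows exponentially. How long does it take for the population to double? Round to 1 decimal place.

Doubling time t_d = ln(2)/r = 0.6931/0.48 = 1.4441.

1.4 days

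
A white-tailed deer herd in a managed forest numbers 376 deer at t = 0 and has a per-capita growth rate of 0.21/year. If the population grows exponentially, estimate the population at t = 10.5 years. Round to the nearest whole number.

N(t) = N₀·e^(rt) = 376 × e^(0.21×10.5) = 376 × e^2.205.
e^2.205 ≈ 9.0703, so N ≈ 376 × 9.0703 = 3410.41.

3410 deer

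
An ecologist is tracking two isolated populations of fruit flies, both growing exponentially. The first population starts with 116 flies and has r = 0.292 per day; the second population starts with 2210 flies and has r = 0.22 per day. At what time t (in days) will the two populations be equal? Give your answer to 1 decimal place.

Set 116·e^(0.292t) = 2210·e^(0.22t).
e^((0.292 − 0.22)t) = 2210/116 → e^(0.072·t) = 19.052.
0.072·t = ln(19.052) = 2.9472, so t = 2.9472/0.072 = 40.933.

40.9 days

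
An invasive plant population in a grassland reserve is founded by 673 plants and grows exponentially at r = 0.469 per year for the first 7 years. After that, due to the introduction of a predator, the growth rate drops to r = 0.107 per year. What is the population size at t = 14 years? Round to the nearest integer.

Phase 1: N(7) = 673·e^(0.469×7) = 673·e^3.283 = 17939.2.
Phase 2 runs for 14 − 7 = 7 years at r = 0.107.
N(14) = 17939.2·e^(0.107×7) = 17939.2·e^0.749 = 37939.4.

37939 plants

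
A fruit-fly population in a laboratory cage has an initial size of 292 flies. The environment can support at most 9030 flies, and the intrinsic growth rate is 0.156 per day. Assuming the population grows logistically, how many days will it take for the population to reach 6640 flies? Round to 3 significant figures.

28.3 days

A = (K − N₀)/N₀ = (9030 − 292)/292 = 29.925.
Solve 9030/(1 + 29.925·e^(−0.156t)) = 6640: 1 + 29.925·e^(−0.156t) = 1.3599, so e^(−0.156t) = 0.0120282.
−0.156·t = ln(0.0120282) = -4.4205, so t = 4.4205/0.156 = 28.337.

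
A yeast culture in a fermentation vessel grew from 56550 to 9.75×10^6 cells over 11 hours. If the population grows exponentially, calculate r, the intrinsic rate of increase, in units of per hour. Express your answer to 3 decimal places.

0.468 per hour

From N(t) = N₀·e^(rt): e^(r·11) = 9.75×10^6/56550 = 172.41.
r·11 = ln(172.41) = 5.1499, so r = 5.1499/11 = 0.46817.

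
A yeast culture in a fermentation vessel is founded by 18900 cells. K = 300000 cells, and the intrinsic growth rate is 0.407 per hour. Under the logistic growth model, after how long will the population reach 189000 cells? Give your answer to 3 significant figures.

7.94 hours

A = (K − N₀)/N₀ = (300000 − 18900)/18900 = 14.873.
Solve 300000/(1 + 14.873·e^(−0.407t)) = 189000: 1 + 14.873·e^(−0.407t) = 1.5873, so e^(−0.407t) = 0.0394877.
−0.407·t = ln(0.0394877) = -3.2318, so t = 3.2318/0.407 = 7.9405.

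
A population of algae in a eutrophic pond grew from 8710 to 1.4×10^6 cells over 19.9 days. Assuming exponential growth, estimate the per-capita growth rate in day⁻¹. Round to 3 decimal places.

From N(t) = N₀·e^(rt): e^(r·19.9) = 1.4×10^6/8710 = 160.73.
r·19.9 = ln(160.73) = 5.0798, so r = 5.0798/19.9 = 0.25526.

0.255 per day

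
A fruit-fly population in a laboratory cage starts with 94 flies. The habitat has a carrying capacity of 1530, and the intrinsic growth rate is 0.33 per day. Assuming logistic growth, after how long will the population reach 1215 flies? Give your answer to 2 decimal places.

12.35 days

A = (K − N₀)/N₀ = (1530 − 94)/94 = 15.277.
Solve 1530/(1 + 15.277·e^(−0.33t)) = 1215: 1 + 15.277·e^(−0.33t) = 1.2593, so e^(−0.33t) = 0.016971.
−0.33·t = ln(0.016971) = -4.0762, so t = 4.0762/0.33 = 12.352.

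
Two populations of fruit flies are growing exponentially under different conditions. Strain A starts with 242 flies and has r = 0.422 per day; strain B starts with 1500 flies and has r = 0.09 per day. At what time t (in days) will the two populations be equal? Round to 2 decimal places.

Set 242·e^(0.422t) = 1500·e^(0.09t).
e^((0.422 − 0.09)t) = 1500/242 → e^(0.332·t) = 6.1983.
0.332·t = ln(6.1983) = 1.8243, so t = 1.8243/0.332 = 5.4948.

5.49 days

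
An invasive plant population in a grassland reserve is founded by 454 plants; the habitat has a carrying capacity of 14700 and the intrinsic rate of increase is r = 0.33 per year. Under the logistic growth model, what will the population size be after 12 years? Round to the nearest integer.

A = (K − N₀)/N₀ = (14700 − 454)/454 = 31.379.
N(t) = K/(1 + A·e^(−rt)) = 14700/(1 + 31.379×e^(−0.33×12)).
e^(−3.96) = 0.019063; denominator = 1 + 31.379×0.019063 = 1.5982.
N = 14700/1.5982 = 9197.97.

9198 plants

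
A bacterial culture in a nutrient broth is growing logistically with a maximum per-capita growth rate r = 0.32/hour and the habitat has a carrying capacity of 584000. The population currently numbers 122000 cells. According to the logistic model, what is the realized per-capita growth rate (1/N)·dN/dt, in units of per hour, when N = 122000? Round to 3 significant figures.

0.253 per hour

(1/N)·dN/dt = r(1 − N/K) = 0.32 × (1 − 122000/584000).
= 0.32 × 0.7911 = 0.25315.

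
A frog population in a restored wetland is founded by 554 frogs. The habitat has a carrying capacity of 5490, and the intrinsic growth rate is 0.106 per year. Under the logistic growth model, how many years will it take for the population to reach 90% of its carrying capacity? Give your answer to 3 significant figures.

41.4 years

A = (K − N₀)/N₀ = (5490 − 554)/554 = 8.9097.
Solve 5490/(1 + 8.9097·e^(−0.106t)) = 4941: 1 + 8.9097·e^(−0.106t) = 1.1111, so e^(−0.106t) = 0.0124707.
−0.106·t = ln(0.0124707) = -4.3844, so t = 4.3844/0.106 = 41.362.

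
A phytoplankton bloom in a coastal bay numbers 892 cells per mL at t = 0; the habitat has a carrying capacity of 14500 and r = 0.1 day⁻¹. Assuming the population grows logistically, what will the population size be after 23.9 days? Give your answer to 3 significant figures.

A = (K − N₀)/N₀ = (14500 − 892)/892 = 15.256.
N(t) = K/(1 + A·e^(−rt)) = 14500/(1 + 15.256×e^(−0.1×23.9)).
e^(−2.39) = 0.09163; denominator = 1 + 15.256×0.09163 = 2.3979.
N = 14500/2.3979 = 6047.04.

6050 cells per mL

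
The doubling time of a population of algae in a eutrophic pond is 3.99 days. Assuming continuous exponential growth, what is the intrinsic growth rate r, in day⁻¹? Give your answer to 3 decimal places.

r = ln(2)/t_d = 0.6931/3.99 = 0.17372.

0.174 per day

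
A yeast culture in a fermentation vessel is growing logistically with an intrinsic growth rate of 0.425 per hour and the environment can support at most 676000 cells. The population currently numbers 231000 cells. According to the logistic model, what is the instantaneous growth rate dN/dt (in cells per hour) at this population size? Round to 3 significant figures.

dN/dt = rN(1 − N/K) = 0.425 × 231000 × (1 − 231000/676000).
1 − 231000/676000 = 0.65828; dN/dt = 0.425 × 231000 × 0.65828 = 64627.

64600 cells per hour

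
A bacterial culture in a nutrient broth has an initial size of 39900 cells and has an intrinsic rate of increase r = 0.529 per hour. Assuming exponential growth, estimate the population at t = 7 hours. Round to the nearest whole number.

1618696 cells

N(t) = N₀·e^(rt) = 39900 × e^(0.529×7) = 39900 × e^3.703.
e^3.703 ≈ 40.569, so N ≈ 39900 × 40.569 = 1.618696×10^6.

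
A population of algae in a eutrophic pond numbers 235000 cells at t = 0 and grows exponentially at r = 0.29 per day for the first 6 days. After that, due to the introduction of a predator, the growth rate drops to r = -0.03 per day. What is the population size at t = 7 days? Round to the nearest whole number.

Phase 1: N(6) = 235000·e^(0.29×6) = 235000·e^1.74 = 1.338876×10^6.
Phase 2 runs for 7 − 6 = 1 days at r = -0.03.
N(7) = 1.338876×10^6·e^(-0.03×1) = 1.338876×10^6·e^-0.03 = 1.299306×10^6.

1299306 cells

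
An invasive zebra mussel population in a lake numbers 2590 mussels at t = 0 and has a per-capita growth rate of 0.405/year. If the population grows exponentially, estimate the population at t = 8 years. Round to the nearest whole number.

66132 mussels

N(t) = N₀·e^(rt) = 2590 × e^(0.405×8) = 2590 × e^3.24.
e^3.24 ≈ 25.534, so N ≈ 2590 × 25.534 = 66132.3.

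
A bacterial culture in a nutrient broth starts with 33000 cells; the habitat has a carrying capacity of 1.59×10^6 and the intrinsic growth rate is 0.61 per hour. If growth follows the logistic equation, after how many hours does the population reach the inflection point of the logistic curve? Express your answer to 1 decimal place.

6.3 hours

Logistic growth is fastest at N = K/2 = 795000.
A = (K − N₀)/N₀ = 47.182. Set K/(1 + A·e^(−rt)) = K/2 → A·e^(−rt) = 1.
e^(−0.61t) = 1/47.182 = 0.0211946, so t = ln(47.182)/0.61 = 3.854/0.61 = 6.318.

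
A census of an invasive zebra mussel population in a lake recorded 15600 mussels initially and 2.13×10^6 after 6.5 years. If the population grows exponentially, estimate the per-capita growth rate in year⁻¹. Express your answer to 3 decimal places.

From N(t) = N₀·e^(rt): e^(r·6.5) = 2.13×10^6/15600 = 136.54.
r·6.5 = ln(136.54) = 4.9166, so r = 4.9166/6.5 = 0.7564.

0.756 per year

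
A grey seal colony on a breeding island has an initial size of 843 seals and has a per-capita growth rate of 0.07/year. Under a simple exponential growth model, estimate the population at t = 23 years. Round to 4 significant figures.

N(t) = N₀·e^(rt) = 843 × e^(0.07×23) = 843 × e^1.61.
e^1.61 ≈ 5.0028, so N ≈ 843 × 5.0028 = 4217.37.

4217 seals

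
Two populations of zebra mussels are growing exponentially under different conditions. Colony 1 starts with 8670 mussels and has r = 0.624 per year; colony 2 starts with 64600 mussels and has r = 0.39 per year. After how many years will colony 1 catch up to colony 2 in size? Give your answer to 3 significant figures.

8.58 years

Set 8670·e^(0.624t) = 64600·e^(0.39t).
e^((0.624 − 0.39)t) = 64600/8670 → e^(0.234·t) = 7.451.
0.234·t = ln(7.451) = 2.0083, so t = 2.0083/0.234 = 8.5827.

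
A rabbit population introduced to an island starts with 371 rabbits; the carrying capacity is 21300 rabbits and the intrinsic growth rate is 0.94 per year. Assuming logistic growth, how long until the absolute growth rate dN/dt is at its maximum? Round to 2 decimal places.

Logistic growth is fastest at N = K/2 = 10650.
A = (K − N₀)/N₀ = 56.412. Set K/(1 + A·e^(−rt)) = K/2 → A·e^(−rt) = 1.
e^(−0.94t) = 1/56.412 = 0.0177266, so t = ln(56.412)/0.94 = 4.0327/0.94 = 4.2901.

4.29 years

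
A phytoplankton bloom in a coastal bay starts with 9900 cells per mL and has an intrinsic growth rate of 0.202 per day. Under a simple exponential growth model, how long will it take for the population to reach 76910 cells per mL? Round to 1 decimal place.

Set N₀·e^(rt) = 76910: e^(0.202·t) = 76910/9900 = 7.7687.
0.202·t = ln(7.7687) = 2.0501, so t = 2.0501/0.202 = 10.149.

10.1 days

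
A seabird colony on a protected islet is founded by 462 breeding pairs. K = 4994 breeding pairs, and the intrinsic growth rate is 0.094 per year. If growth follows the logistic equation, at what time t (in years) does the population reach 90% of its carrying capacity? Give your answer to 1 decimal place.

A = (K − N₀)/N₀ = (4994 − 462)/462 = 9.8095.
Solve 4994/(1 + 9.8095·e^(−0.094t)) = 4494.6: 1 + 9.8095·e^(−0.094t) = 1.1111, so e^(−0.094t) = 0.0113269.
−0.094·t = ln(0.0113269) = -4.4806, so t = 4.4806/0.094 = 47.666.

47.7 years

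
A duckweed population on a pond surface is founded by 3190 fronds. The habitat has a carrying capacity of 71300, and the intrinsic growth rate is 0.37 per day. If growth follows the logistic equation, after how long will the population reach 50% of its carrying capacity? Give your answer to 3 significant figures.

8.27 days

A = (K − N₀)/N₀ = (71300 − 3190)/3190 = 21.351.
Solve 71300/(1 + 21.351·e^(−0.37t)) = 35650: 1 + 21.351·e^(−0.37t) = 2, so e^(−0.37t) = 0.046836.
−0.37·t = ln(0.046836) = -3.0611, so t = 3.0611/0.37 = 8.2733.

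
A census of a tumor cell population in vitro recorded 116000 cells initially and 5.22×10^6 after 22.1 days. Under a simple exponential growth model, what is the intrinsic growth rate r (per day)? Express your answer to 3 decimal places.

From N(t) = N₀·e^(rt): e^(r·22.1) = 5.22×10^6/116000 = 45.
r·22.1 = ln(45) = 3.8067, so r = 3.8067/22.1 = 0.17225.

0.172 per day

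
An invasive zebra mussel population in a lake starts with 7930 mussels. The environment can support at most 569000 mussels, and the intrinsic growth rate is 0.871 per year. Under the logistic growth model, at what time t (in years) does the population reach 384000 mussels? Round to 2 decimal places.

A = (K − N₀)/N₀ = (569000 − 7930)/7930 = 70.753.
Solve 569000/(1 + 70.753·e^(−0.871t)) = 384000: 1 + 70.753·e^(−0.871t) = 1.4818, so e^(−0.871t) = 0.00680921.
−0.871·t = ln(0.00680921) = -4.9895, so t = 4.9895/0.871 = 5.7284.

5.73 years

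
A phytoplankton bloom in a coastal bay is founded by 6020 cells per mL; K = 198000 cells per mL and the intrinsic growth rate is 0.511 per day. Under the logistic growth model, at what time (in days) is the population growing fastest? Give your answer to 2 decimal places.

6.78 days

Logistic growth is fastest at N = K/2 = 99000.
A = (K − N₀)/N₀ = 31.89. Set K/(1 + A·e^(−rt)) = K/2 → A·e^(−rt) = 1.
e^(−0.511t) = 1/31.89 = 0.0313574, so t = ln(31.89)/0.511 = 3.4623/0.511 = 6.7755.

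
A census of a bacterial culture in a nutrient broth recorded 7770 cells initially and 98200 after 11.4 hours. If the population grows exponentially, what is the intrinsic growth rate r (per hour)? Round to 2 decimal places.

0.22 per hour

From N(t) = N₀·e^(rt): e^(r·11.4) = 98200/7770 = 12.638.
r·11.4 = ln(12.638) = 2.5367, so r = 2.5367/11.4 = 0.22252.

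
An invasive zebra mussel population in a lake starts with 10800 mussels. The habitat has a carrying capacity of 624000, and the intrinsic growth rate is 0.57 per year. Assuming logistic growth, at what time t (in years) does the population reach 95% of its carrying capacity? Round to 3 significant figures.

A = (K − N₀)/N₀ = (624000 − 10800)/10800 = 56.778.
Solve 624000/(1 + 56.778·e^(−0.57t)) = 592800: 1 + 56.778·e^(−0.57t) = 1.0526, so e^(−0.57t) = 0.000926975.
−0.57·t = ln(0.000926975) = -6.9836, so t = 6.9836/0.57 = 12.252.

12.3 years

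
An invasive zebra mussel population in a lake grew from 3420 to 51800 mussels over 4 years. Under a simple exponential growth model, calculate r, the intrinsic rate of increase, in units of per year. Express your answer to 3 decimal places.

From N(t) = N₀·e^(rt): e^(r·4) = 51800/3420 = 15.146.
r·4 = ln(15.146) = 2.7177, so r = 2.7177/4 = 0.67944.

0.679 per year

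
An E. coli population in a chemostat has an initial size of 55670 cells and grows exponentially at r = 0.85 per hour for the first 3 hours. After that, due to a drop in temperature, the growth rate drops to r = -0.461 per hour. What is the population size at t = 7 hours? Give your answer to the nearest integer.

112780 cells

Phase 1: N(3) = 55670·e^(0.85×3) = 55670·e^2.55 = 712971.
Phase 2 runs for 7 − 3 = 4 hours at r = -0.461.
N(7) = 712971·e^(-0.461×4) = 712971·e^-1.844 = 112780.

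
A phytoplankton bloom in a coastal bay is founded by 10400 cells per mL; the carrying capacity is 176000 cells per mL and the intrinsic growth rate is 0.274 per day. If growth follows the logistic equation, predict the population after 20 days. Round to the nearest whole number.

A = (K − N₀)/N₀ = (176000 − 10400)/10400 = 15.923.
N(t) = K/(1 + A·e^(−rt)) = 176000/(1 + 15.923×e^(−0.274×20)).
e^(−5.48) = 0.0041693; denominator = 1 + 15.923×0.0041693 = 1.0664.
N = 176000/1.0664 = 165043.

165043 cells per mL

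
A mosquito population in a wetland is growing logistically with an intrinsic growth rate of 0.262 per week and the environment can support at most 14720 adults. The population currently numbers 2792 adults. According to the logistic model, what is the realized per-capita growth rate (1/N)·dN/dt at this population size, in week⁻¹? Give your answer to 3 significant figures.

(1/N)·dN/dt = r(1 − N/K) = 0.262 × (1 − 2792/14720).
= 0.262 × 0.81033 = 0.21231.

0.212 per week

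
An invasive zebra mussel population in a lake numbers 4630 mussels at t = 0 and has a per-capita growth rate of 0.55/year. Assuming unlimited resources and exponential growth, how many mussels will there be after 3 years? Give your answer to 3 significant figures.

N(t) = N₀·e^(rt) = 4630 × e^(0.55×3) = 4630 × e^1.65.
e^1.65 ≈ 5.207, so N ≈ 4630 × 5.207 = 24108.3.

24100 mussels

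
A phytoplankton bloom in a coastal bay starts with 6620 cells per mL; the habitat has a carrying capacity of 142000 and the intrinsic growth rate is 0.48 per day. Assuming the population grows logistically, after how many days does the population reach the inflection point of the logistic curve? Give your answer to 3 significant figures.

Logistic growth is fastest at N = K/2 = 71000.
A = (K − N₀)/N₀ = 20.45. Set K/(1 + A·e^(−rt)) = K/2 → A·e^(−rt) = 1.
e^(−0.48t) = 1/20.45 = 0.0488994, so t = ln(20.45)/0.48 = 3.018/0.48 = 6.2875.

6.29 days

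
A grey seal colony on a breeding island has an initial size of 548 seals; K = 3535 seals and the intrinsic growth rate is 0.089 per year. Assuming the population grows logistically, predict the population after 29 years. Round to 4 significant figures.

A = (K − N₀)/N₀ = (3535 − 548)/548 = 5.4507.
N(t) = K/(1 + A·e^(−rt)) = 3535/(1 + 5.4507×e^(−0.089×29)).
e^(−2.581) = 0.075698; denominator = 1 + 5.4507×0.075698 = 1.4126.
N = 3535/1.4126 = 2502.46.

2502 seals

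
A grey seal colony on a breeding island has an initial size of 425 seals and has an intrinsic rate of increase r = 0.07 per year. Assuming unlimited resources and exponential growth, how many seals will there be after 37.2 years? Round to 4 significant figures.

N(t) = N₀·e^(rt) = 425 × e^(0.07×37.2) = 425 × e^2.604.
e^2.604 ≈ 13.518, so N ≈ 425 × 13.518 = 5745.02.

5745 seals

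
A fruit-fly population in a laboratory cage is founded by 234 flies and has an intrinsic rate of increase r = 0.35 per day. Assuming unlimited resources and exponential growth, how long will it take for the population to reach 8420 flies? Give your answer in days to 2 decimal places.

Set N₀·e^(rt) = 8420: e^(0.35·t) = 8420/234 = 35.983.
0.35·t = ln(35.983) = 3.583, so t = 3.583/0.35 = 10.237.

10.24 days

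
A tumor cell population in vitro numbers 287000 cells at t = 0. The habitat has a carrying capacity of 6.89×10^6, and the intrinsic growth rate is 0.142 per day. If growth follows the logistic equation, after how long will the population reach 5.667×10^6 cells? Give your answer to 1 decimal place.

A = (K − N₀)/N₀ = (6.89×10^6 − 287000)/287000 = 23.007.
Solve 6.89×10^6/(1 + 23.007·e^(−0.142t)) = 5.667×10^6: 1 + 23.007·e^(−0.142t) = 1.2158, so e^(−0.142t) = 0.00938024.
−0.142·t = ln(0.00938024) = -4.6692, so t = 4.6692/0.142 = 32.881.

32.9 days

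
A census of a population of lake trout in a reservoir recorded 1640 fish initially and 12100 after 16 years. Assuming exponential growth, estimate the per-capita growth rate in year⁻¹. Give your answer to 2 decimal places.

0.12 per year

From N(t) = N₀·e^(rt): e^(r·16) = 12100/1640 = 7.378.
r·16 = ln(7.378) = 1.9985, so r = 1.9985/16 = 0.12491.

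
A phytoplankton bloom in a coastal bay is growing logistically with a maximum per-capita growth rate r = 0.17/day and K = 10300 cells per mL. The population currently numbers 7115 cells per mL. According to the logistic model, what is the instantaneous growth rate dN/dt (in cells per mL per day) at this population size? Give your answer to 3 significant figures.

374 cells per mL per day

dN/dt = rN(1 − N/K) = 0.17 × 7115 × (1 − 7115/10300).
1 − 7115/10300 = 0.30922; dN/dt = 0.17 × 7115 × 0.30922 = 374.02.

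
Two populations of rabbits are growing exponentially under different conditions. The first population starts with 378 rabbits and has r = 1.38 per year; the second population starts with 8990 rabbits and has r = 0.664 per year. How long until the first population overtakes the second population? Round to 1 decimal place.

Set 378·e^(1.38t) = 8990·e^(0.664t).
e^((1.38 − 0.664)t) = 8990/378 → e^(0.716·t) = 23.783.
0.716·t = ln(23.783) = 3.169, so t = 3.169/0.716 = 4.4259.

4.4 years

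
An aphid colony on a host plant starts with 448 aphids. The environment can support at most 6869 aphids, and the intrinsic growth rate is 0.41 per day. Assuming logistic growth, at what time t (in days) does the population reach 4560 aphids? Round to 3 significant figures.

8.15 days

A = (K − N₀)/N₀ = (6869 − 448)/448 = 14.333.
Solve 6869/(1 + 14.333·e^(−0.41t)) = 4560: 1 + 14.333·e^(−0.41t) = 1.5064, so e^(−0.41t) = 0.0353293.
−0.41·t = ln(0.0353293) = -3.343, so t = 3.343/0.41 = 8.1538.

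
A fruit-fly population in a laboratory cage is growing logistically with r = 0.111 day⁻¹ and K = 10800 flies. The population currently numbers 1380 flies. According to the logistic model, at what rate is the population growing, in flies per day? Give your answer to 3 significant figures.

134 flies per day

dN/dt = rN(1 − N/K) = 0.111 × 1380 × (1 − 1380/10800).
1 − 1380/10800 = 0.87222; dN/dt = 0.111 × 1380 × 0.87222 = 133.61.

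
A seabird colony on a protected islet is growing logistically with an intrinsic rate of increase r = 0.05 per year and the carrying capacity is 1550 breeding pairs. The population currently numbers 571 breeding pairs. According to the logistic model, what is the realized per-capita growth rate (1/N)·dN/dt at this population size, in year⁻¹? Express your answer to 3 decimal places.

(1/N)·dN/dt = r(1 − N/K) = 0.05 × (1 − 571/1550).
= 0.05 × 0.63161 = 0.031581.

0.032 per year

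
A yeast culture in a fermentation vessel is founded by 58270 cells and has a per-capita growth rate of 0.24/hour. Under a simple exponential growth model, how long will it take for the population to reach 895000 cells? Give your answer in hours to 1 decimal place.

Set N₀·e^(rt) = 895000: e^(0.24·t) = 895000/58270 = 15.36.
0.24·t = ln(15.36) = 2.7317, so t = 2.7317/0.24 = 11.382.

11.4 hours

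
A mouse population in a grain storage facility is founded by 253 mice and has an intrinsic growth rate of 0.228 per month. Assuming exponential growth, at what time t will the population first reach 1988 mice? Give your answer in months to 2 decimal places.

Set N₀·e^(rt) = 1988: e^(0.228·t) = 1988/253 = 7.8577.
0.228·t = ln(7.8577) = 2.0615, so t = 2.0615/0.228 = 9.0416.

9.04 months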